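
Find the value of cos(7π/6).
cos(7π/6) = -√3/2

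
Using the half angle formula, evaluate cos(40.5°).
cos(40.5°) = √((1 + cos 81°)/2) = 0.7604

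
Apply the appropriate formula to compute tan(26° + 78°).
tan(26° + 78°) = (tan 26° + tan 78°)/(1 - tan 26° tan 78°) = -4.011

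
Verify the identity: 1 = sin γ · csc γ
RHS = sin γ · (1/sin γ) = 1 = LHS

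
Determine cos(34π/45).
cos(34π/45) = -0.7193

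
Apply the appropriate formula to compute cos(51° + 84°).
cos(51° + 84°) = cos 51° cos 84° - sin 51° sin 84° = -√2/2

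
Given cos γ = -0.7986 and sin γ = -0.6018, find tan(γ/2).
tan(γ/2) = sin γ / (1 + cos γ) = -2.988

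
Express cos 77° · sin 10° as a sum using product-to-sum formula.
cos 77° sin 10° = (1/2)[sin(77°+10°) - sin(77°-10°)]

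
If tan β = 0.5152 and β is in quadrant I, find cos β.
cos β = 0.889 (using tan²β + 1 = sec²β)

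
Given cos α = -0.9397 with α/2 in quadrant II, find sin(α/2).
sin(α/2) = ±√((1 - cos α)/2); positive since α/2 ∈ QII, so sin(α/2) = 0.9848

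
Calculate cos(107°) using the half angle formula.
cos(107°) = -√((1 + cos 214°)/2) = -0.2924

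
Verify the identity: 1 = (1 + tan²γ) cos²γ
RHS = sec²γ · cos²γ = (1/cos²γ) · cos²γ = 1 = LHS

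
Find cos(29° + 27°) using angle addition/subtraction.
cos(29° + 27°) = cos 29° cos 27° - sin 29° sin 27° = 0.5592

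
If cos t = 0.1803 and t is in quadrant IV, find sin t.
sin t = -0.9836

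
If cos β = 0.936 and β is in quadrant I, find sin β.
sin β = 0.352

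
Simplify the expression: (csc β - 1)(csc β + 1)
(csc β - 1)(csc β + 1) = cot²β (using Diff. of squares)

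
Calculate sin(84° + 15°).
sin(84° + 15°) = sin 84° cos 15° + cos 84° sin 15° = 0.9877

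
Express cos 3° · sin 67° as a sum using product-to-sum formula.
cos 3° sin 67° = (1/2)[sin(3°+67°) - sin(3°-67°)]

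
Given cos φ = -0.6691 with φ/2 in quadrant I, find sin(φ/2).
sin(φ/2) = ±√((1 - cos φ)/2); positive since φ/2 ∈ QI, so sin(φ/2) = 0.9135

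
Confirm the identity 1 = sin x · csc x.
RHS = sin x · (1/sin x) = 1 = LHS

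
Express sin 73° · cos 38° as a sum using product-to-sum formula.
sin 73° cos 38° = (1/2)[sin(73°+38°) + sin(73°-38°)]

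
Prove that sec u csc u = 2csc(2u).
RHS = 2/sin(2u) = 2/(2 sin u cos u) = 1/(sin u cos u) = (1/cos u)(1/sin u) = sec u csc u = LHS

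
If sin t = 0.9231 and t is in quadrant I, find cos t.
cos t = 0.3846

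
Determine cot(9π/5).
cot(9π/5) = -1.376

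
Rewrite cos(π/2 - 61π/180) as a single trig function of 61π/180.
cos(π/2 - 61π/180) = sin(61π/180)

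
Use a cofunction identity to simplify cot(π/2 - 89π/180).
cot(π/2 - 89π/180) = tan(89π/180)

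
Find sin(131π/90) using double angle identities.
sin(131π/90) = 2 sin 131π/180 cos 131π/180 = -0.9903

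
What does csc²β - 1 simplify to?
csc²β - 1 = cot²β (using Pythagorean identity)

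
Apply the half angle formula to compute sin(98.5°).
sin(98.5°) = √((1 - cos 197°)/2) = 0.989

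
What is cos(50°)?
cos(50°) = 0.6428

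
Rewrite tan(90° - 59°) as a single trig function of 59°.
tan(90° - 59°) = cot(59°)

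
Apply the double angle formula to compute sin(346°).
sin(346°) = 2 sin 173° cos 173° = -0.2419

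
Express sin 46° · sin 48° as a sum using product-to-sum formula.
sin 46° sin 48° = (1/2)[cos(46°-48°) - cos(46°+48°)]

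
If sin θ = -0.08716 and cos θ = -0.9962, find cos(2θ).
cos(2θ) = cos²θ - sin²θ = 0.9848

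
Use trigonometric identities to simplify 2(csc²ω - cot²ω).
2(csc²ω - cot²ω) = 2 (using Pythagorean identity)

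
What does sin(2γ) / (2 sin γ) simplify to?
sin(2γ) / (2 sin γ) = cos γ (using Double angle)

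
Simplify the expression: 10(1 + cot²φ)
10(1 + cot²φ) = 10(csc²φ) (using Pythagorean identity)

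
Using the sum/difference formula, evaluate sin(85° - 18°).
sin(85° - 18°) = sin 85° cos 18° - cos 85° sin 18° = 0.9205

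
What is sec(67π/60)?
sec(67π/60) = -1.071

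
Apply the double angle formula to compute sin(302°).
sin(302°) = 2 sin 151° cos 151° = -0.848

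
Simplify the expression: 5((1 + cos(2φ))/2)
5((1 + cos(2φ))/2) = 5(cos²φ) (using Power reduction)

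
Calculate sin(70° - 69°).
sin(70° - 69°) = sin 70° cos 69° - cos 70° sin 69° = 0.01745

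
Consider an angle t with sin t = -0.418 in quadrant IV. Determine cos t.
cos t = √(1 - sin²t) = 0.9084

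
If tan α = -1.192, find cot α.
cot α = 1/tan α = -0.8389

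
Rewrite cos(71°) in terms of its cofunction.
cos(71°) = sin(90° - 71°) = sin(19°)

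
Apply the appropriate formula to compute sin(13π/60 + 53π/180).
sin(13π/60 + 53π/180) = sin 13π/60 cos 53π/180 + cos 13π/60 sin 53π/180 = 0.9994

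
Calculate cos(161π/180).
cos(161π/180) = -0.9455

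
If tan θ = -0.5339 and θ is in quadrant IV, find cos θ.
cos θ = 0.8821 (using tan²θ + 1 = sec²θ)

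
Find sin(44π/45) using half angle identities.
sin(44π/45) = √((1 - cos 88π/45)/2) = 0.06976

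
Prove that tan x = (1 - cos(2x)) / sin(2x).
RHS = 2sin²x / (2 sin x cos x) = sin x/cos x = tan x = LHS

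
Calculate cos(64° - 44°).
cos(64° - 44°) = cos 64° cos 44° + sin 64° sin 44° = 0.9397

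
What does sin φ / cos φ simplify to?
sin φ / cos φ = tan φ (using Quotient identity)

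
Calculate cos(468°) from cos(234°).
cos(468°) = cos²234° - sin²234° = -0.309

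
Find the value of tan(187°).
tan(187°) = 0.1228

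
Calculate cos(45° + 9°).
cos(45° + 9°) = cos 45° cos 9° - sin 45° sin 9° = 0.5878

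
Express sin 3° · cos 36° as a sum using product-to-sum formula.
sin 3° cos 36° = (1/2)[sin(3°+36°) + sin(3°-36°)]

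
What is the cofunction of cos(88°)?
cos(88°) = sin(90° - 88°) = sin(2°)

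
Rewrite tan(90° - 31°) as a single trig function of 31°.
tan(90° - 31°) = cot(31°)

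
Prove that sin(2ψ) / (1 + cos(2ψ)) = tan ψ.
LHS = 2 sin ψ cos ψ / (2cos²ψ) = sin ψ/cos ψ = tan ψ = RHS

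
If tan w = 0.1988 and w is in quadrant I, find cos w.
cos w = 0.9808 (using tan²w + 1 = sec²w)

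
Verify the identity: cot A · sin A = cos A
LHS = (cos A/sin A) · sin A = cos A = RHS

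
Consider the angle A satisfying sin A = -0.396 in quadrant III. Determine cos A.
cos A = ±√(1 - sin²A) = -0.9183 (negative in QIII)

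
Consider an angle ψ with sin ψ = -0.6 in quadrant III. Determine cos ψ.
cos ψ = ±√(1 - sin²ψ) = -0.8 (negative in QIII)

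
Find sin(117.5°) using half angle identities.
sin(117.5°) = √((1 - cos 235°)/2) = 0.887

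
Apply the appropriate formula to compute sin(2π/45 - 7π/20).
sin(2π/45 - 7π/20) = sin 2π/45 cos 7π/20 - cos 2π/45 sin 7π/20 = -0.8192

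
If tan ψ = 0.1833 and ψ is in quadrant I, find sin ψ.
sin ψ = 0.1803 (using tan²ψ + 1 = sec²ψ)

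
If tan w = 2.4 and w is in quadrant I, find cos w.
cos w = 0.3846 (using tan²w + 1 = sec²w)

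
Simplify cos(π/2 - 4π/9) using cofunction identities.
cos(π/2 - 4π/9) = sin(4π/9)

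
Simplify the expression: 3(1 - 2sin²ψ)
3(1 - 2sin²ψ) = 3(cos(2ψ)) (using Double angle)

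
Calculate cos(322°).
cos(322°) = 0.788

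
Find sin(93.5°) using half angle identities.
sin(93.5°) = √((1 - cos 187°)/2) = 0.9981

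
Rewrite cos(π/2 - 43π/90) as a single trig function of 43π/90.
cos(π/2 - 43π/90) = sin(43π/90)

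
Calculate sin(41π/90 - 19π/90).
sin(41π/90 - 19π/90) = sin 41π/90 cos 19π/90 - cos 41π/90 sin 19π/90 = 0.6947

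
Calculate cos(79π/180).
cos(79π/180) = 0.1908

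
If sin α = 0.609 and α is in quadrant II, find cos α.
cos α = -0.7932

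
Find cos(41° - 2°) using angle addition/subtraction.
cos(41° - 2°) = cos 41° cos 2° + sin 41° sin 2° = 0.7771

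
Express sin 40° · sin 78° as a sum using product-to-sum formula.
sin 40° sin 78° = (1/2)[cos(40°-78°) - cos(40°+78°)]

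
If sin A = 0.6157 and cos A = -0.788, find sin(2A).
sin(2A) = 2 sin A cos A = -0.9703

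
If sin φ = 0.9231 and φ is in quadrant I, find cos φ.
cos φ = 0.3846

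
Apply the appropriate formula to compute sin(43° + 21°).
sin(43° + 21°) = sin 43° cos 21° + cos 43° sin 21° = 0.8988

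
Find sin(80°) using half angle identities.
sin(80°) = √((1 - cos 160°)/2) = 0.9848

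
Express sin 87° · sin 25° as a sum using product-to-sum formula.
sin 87° sin 25° = (1/2)[cos(87°-25°) - cos(87°+25°)]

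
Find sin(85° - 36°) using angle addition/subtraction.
sin(85° - 36°) = sin 85° cos 36° - cos 85° sin 36° = 0.7547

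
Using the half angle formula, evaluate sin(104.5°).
sin(104.5°) = √((1 - cos 209°)/2) = 0.9681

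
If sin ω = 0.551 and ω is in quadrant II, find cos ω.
cos ω = -0.8345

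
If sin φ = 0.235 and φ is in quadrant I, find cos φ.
cos φ = 0.972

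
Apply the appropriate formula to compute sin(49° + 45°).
sin(49° + 45°) = sin 49° cos 45° + cos 49° sin 45° = 0.9976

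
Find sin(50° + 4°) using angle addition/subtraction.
sin(50° + 4°) = sin 50° cos 4° + cos 50° sin 4° = 0.809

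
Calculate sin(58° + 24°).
sin(58° + 24°) = sin 58° cos 24° + cos 58° sin 24° = 0.9903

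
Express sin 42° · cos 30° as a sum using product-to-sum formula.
sin 42° cos 30° = (1/2)[sin(42°+30°) + sin(42°-30°)]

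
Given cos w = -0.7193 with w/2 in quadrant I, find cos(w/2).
cos(w/2) = ±√((1 + cos w)/2); positive since w/2 ∈ QI, so cos(w/2) = 0.3746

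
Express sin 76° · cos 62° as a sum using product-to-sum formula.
sin 76° cos 62° = (1/2)[sin(76°+62°) + sin(76°-62°)]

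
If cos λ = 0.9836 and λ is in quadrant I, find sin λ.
sin λ = 0.1804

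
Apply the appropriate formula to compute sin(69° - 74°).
sin(69° - 74°) = sin 69° cos 74° - cos 69° sin 74° = -0.08716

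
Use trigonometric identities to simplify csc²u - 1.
csc²u - 1 = cot²u (using Pythagorean identity)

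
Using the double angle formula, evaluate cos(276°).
cos(276°) = 2cos²138° - 1 = 0.1045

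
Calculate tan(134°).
tan(134°) = -1.036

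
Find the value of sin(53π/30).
sin(53π/30) = -0.6691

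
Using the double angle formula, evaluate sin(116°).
sin(116°) = 2 sin 58° cos 58° = 0.8988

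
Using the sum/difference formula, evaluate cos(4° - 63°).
cos(4° - 63°) = cos 4° cos 63° + sin 4° sin 63° = 0.515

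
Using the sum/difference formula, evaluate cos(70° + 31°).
cos(70° + 31°) = cos 70° cos 31° - sin 70° sin 31° = -0.1908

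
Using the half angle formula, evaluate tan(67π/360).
tan(67π/360) = sin 67π/180 / (1 + cos 67π/180) = 0.6619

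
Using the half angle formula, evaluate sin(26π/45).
sin(26π/45) = √((1 - cos 52π/45)/2) = 0.9703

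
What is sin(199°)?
sin(199°) = -0.3256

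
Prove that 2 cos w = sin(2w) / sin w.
RHS = 2 sin w cos w / sin w = 2 cos w = LHS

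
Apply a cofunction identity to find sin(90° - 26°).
sin(90° - 26°) = cos(26°) = 0.8988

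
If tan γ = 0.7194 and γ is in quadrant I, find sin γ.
sin γ = 0.584 (using tan²γ + 1 = sec²γ)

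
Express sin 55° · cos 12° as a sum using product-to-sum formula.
sin 55° cos 12° = (1/2)[sin(55°+12°) + sin(55°-12°)]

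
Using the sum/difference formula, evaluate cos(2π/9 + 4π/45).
cos(2π/9 + 4π/45) = cos 2π/9 cos 4π/45 - sin 2π/9 sin 4π/45 = 0.5592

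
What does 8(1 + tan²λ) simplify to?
8(1 + tan²λ) = 8(sec²λ) (using Pythagorean identity)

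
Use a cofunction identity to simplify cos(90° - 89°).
cos(90° - 89°) = sin(89°)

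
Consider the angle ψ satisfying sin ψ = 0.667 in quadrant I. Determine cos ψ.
cos ψ = √(1 - sin²ψ) = 0.7451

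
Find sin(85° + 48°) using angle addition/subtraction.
sin(85° + 48°) = sin 85° cos 48° + cos 85° sin 48° = 0.7314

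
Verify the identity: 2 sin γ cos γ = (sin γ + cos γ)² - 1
RHS = sin²γ + 2 sin γ cos γ + cos²γ - 1 = (sin²γ + cos²γ) + 2 sin γ cos γ - 1 = 1 + 2 sin γ cos γ - 1 = 2 sin γ cos γ = LHS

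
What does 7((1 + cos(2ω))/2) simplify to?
7((1 + cos(2ω))/2) = 7(cos²ω) (using Power reduction)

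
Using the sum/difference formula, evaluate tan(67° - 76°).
tan(67° - 76°) = (tan 67° - tan 76°)/(1 + tan 67° tan 76°) = -0.1584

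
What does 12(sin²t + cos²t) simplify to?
12(sin²t + cos²t) = 12 (using Pythagorean identity)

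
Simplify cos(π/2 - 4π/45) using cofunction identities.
cos(π/2 - 4π/45) = sin(4π/45)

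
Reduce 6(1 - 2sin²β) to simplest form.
6(1 - 2sin²β) = 6(cos(2β)) (using Double angle)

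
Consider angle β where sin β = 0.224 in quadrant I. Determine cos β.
cos β = √(1 - sin²β) = 0.9746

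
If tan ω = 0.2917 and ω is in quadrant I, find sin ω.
sin ω = 0.28 (using tan²ω + 1 = sec²ω)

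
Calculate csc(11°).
csc(11°) = 5.241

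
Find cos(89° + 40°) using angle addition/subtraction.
cos(89° + 40°) = cos 89° cos 40° - sin 89° sin 40° = -0.6293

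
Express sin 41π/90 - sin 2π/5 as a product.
sin 41π/90 - sin 2π/5 = 2 cos(77π/180) sin(π/36)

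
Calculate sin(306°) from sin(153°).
sin(306°) = 2 sin 153° cos 153° = -0.809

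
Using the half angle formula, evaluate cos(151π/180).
cos(151π/180) = -√((1 + cos 151π/90)/2) = -0.8746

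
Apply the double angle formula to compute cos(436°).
cos(436°) = cos²218° - sin²218° = 0.2419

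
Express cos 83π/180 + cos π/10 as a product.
cos 83π/180 + cos π/10 = 2 cos(101π/360) cos(13π/72)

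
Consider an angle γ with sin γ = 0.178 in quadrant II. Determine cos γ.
cos γ = ±√(1 - sin²γ) = -0.984 (negative in QII)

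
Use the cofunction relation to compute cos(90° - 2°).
cos(90° - 2°) = sin(2°) = 0.0349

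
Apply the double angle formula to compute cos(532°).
cos(532°) = 1 - 2sin²266° = -0.9903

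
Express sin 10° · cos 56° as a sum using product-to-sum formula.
sin 10° cos 56° = (1/2)[sin(10°+56°) + sin(10°-56°)]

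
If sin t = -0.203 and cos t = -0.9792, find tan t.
tan t = sin t / cos t = 0.2073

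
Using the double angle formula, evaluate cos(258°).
cos(258°) = cos²129° - sin²129° = -0.2079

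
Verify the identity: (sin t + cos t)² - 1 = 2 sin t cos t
LHS = sin²t + 2 sin t cos t + cos²t - 1 = (sin²t + cos²t) + 2 sin t cos t - 1 = 1 + 2 sin t cos t - 1 = 2 sin t cos t = RHS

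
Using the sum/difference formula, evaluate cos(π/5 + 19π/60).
cos(π/5 + 19π/60) = cos π/5 cos 19π/60 - sin π/5 sin 19π/60 = -0.05234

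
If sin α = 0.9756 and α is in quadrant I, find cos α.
cos α = 0.2196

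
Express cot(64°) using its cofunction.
cot(64°) = tan(90° - 64°) = tan(26°)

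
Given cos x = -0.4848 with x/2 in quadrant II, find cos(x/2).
cos(x/2) = ±√((1 + cos x)/2); negative since x/2 ∈ QII, so cos(x/2) = -0.5075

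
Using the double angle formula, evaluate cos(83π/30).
cos(83π/30) = cos²83π/60 - sin²83π/60 = -0.7431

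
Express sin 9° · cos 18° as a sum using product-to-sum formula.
sin 9° cos 18° = (1/2)[sin(9°+18°) + sin(9°-18°)]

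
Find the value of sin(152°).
sin(152°) = 0.4695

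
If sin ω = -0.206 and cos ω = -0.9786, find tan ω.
tan ω = sin ω / cos ω = 0.2105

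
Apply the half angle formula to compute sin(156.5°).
sin(156.5°) = √((1 - cos 313°)/2) = 0.3987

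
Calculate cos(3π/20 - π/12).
cos(3π/20 - π/12) = cos 3π/20 cos π/12 + sin 3π/20 sin π/12 = 0.9781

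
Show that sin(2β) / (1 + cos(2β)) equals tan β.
LHS = 2 sin β cos β / (2cos²β) = sin β/cos β = tan β = RHS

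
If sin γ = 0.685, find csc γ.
csc γ = 1/sin γ = 1.46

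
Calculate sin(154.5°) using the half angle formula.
sin(154.5°) = √((1 - cos 309°)/2) = 0.4305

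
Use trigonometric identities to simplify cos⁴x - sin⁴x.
cos⁴x - sin⁴x = cos(2x) (using Factoring + double angle)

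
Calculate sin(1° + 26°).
sin(1° + 26°) = sin 1° cos 26° + cos 1° sin 26° = 0.454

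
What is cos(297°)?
cos(297°) = 0.454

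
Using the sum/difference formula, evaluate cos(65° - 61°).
cos(65° - 61°) = cos 65° cos 61° + sin 65° sin 61° = 0.9976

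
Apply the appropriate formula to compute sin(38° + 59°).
sin(38° + 59°) = sin 38° cos 59° + cos 38° sin 59° = 0.9925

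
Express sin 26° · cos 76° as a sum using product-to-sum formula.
sin 26° cos 76° = (1/2)[sin(26°+76°) + sin(26°-76°)]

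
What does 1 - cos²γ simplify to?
1 - cos²γ = sin²γ (using Pythagorean identity)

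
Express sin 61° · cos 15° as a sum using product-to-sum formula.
sin 61° cos 15° = (1/2)[sin(61°+15°) + sin(61°-15°)]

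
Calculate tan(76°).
tan(76°) = 4.011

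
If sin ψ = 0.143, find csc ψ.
csc ψ = 1/sin ψ = 6.993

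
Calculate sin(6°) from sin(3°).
sin(6°) = 2 sin 3° cos 3° = 0.1045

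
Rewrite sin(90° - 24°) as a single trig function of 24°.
sin(90° - 24°) = cos(24°)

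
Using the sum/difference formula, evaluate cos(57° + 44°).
cos(57° + 44°) = cos 57° cos 44° - sin 57° sin 44° = -0.1908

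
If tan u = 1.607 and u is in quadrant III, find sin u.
sin u = -0.849 (using tan²u + 1 = sec²u)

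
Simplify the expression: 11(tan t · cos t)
11(tan t · cos t) = 11(sin t) (using Quotient identity)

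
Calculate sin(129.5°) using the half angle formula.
sin(129.5°) = √((1 - cos 259°)/2) = 0.7716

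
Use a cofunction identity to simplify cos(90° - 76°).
cos(90° - 76°) = sin(76°)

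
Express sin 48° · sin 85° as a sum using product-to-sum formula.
sin 48° sin 85° = (1/2)[cos(48°-85°) - cos(48°+85°)]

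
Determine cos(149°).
cos(149°) = -0.8572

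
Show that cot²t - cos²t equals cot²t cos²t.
LHS = cos²t/sin²t - cos²t = cos²t(1/sin²t - 1) = cos²t · (1 - sin²t)/sin²t = cos²t · cos²t/sin²t = cos²t · cot²t = RHS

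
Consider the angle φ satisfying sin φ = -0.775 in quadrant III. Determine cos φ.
cos φ = ±√(1 - sin²φ) = -0.632 (negative in QIII)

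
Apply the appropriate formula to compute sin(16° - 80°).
sin(16° - 80°) = sin 16° cos 80° - cos 16° sin 80° = -0.8988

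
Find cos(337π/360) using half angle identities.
cos(337π/360) = -√((1 + cos 337π/180)/2) = -0.9799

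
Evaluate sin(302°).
sin(302°) = -0.848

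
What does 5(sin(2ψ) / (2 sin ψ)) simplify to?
5(sin(2ψ) / (2 sin ψ)) = 5(cos ψ) (using Double angle)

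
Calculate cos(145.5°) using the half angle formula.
cos(145.5°) = -√((1 + cos 291°)/2) = -0.8241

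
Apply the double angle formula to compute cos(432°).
cos(432°) = cos²216° - sin²216° = 0.309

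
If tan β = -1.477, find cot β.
cot β = 1/tan β = -0.677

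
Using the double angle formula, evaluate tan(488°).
tan(488°) = 2 tan 244° / (1 - tan²244°) = -1.28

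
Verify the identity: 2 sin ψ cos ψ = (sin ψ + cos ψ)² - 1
RHS = sin²ψ + 2 sin ψ cos ψ + cos²ψ - 1 = (sin²ψ + cos²ψ) + 2 sin ψ cos ψ - 1 = 1 + 2 sin ψ cos ψ - 1 = 2 sin ψ cos ψ = LHS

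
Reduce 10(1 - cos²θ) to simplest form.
10(1 - cos²θ) = 10(sin²θ) (using Pythagorean identity)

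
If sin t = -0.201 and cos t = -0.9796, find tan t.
tan t = sin t / cos t = 0.2052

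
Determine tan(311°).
tan(311°) = -1.15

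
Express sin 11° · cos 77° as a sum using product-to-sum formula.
sin 11° cos 77° = (1/2)[sin(11°+77°) + sin(11°-77°)]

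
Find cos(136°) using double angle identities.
cos(136°) = cos²68° - sin²68° = -0.7193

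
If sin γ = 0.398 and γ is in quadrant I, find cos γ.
cos γ = 0.9174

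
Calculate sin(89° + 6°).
sin(89° + 6°) = sin 89° cos 6° + cos 89° sin 6° = 0.9962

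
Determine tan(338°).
tan(338°) = -0.404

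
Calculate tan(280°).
tan(280°) = -5.671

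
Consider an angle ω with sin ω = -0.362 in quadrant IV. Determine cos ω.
cos ω = √(1 - sin²ω) = 0.9322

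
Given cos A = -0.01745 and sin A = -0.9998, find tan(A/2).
tan(A/2) = sin A / (1 + cos A) = -1.018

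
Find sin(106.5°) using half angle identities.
sin(106.5°) = √((1 - cos 213°)/2) = 0.9588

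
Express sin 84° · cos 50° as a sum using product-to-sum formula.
sin 84° cos 50° = (1/2)[sin(84°+50°) + sin(84°-50°)]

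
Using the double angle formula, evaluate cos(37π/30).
cos(37π/30) = cos²37π/60 - sin²37π/60 = -0.7431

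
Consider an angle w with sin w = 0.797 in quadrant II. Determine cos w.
cos w = ±√(1 - sin²w) = -0.604 (negative in QII)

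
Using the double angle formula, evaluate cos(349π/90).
cos(349π/90) = cos²349π/180 - sin²349π/180 = 0.9272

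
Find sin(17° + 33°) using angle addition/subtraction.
sin(17° + 33°) = sin 17° cos 33° + cos 17° sin 33° = 0.766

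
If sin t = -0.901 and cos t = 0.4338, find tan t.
tan t = sin t / cos t = -2.077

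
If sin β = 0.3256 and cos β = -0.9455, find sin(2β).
sin(2β) = 2 sin β cos β = -0.6157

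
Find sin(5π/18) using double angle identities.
sin(5π/18) = 2 sin 5π/36 cos 5π/36 = 0.766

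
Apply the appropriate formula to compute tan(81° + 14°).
tan(81° + 14°) = (tan 81° + tan 14°)/(1 - tan 81° tan 14°) = -11.43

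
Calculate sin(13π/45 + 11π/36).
sin(13π/45 + 11π/36) = sin 13π/45 cos 11π/36 + cos 13π/45 sin 11π/36 = 0.9563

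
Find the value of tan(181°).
tan(181°) = 0.01746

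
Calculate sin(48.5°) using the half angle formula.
sin(48.5°) = √((1 - cos 97°)/2) = 0.749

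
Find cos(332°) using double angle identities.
cos(332°) = cos²166° - sin²166° = 0.8829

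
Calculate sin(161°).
sin(161°) = 0.3256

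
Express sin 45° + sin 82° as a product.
sin 45° + sin 82° = 2 sin(63.5°) cos(-18.5°)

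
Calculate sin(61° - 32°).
sin(61° - 32°) = sin 61° cos 32° - cos 61° sin 32° = 0.4848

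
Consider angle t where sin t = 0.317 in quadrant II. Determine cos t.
cos t = ±√(1 - sin²t) = -0.9484 (negative in QII)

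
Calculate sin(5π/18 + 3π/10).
sin(5π/18 + 3π/10) = sin 5π/18 cos 3π/10 + cos 5π/18 sin 3π/10 = 0.9703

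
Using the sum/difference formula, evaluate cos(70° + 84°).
cos(70° + 84°) = cos 70° cos 84° - sin 70° sin 84° = -0.8988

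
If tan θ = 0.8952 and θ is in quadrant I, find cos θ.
cos θ = 0.7451 (using tan²θ + 1 = sec²θ)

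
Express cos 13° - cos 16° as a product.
cos 13° - cos 16° = -2 sin(14.5°) sin(-1.5°)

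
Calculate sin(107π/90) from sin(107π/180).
sin(107π/90) = 2 sin 107π/180 cos 107π/180 = -0.5592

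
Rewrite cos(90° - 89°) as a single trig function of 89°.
cos(90° - 89°) = sin(89°)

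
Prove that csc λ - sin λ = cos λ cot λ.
LHS = 1/sin λ - sin λ = (1 - sin²λ)/sin λ = cos²λ/sin λ = cos λ · (cos λ/sin λ) = cos λ cot λ = RHS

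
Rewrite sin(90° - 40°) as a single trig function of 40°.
sin(90° - 40°) = cos(40°)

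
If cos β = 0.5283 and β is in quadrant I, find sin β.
sin β = 0.8491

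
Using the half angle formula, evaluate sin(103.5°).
sin(103.5°) = √((1 - cos 207°)/2) = 0.9724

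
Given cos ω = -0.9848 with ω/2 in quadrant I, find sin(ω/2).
sin(ω/2) = ±√((1 - cos ω)/2); positive since ω/2 ∈ QI, so sin(ω/2) = 0.9962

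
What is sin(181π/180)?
sin(181π/180) = -0.01745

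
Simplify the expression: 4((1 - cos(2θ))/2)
4((1 - cos(2θ))/2) = 4(sin²θ) (using Power reduction)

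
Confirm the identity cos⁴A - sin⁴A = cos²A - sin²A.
LHS = (cos²A - sin²A)(cos²A + sin²A) = (cos²A - sin²A) · 1 = cos²A - sin²A = RHS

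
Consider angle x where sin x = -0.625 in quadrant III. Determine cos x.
cos x = ±√(1 - sin²x) = -0.7806 (negative in QIII)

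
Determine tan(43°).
tan(43°) = 0.9325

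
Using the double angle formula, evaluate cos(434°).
cos(434°) = cos²217° - sin²217° = 0.2756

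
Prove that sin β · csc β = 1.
LHS = sin β · (1/sin β) = 1 = RHS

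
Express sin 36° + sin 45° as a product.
sin 36° + sin 45° = 2 sin(40.5°) cos(-4.5°)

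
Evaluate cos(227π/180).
cos(227π/180) = -0.682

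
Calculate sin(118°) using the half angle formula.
sin(118°) = √((1 - cos 236°)/2) = 0.8829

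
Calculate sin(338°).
sin(338°) = -0.3746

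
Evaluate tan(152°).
tan(152°) = -0.5317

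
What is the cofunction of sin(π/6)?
sin(π/6) = cos(π/2 - π/6) = cos(π/3)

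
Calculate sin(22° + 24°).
sin(22° + 24°) = sin 22° cos 24° + cos 22° sin 24° = 0.7193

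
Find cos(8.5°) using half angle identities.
cos(8.5°) = √((1 + cos 17°)/2) = 0.989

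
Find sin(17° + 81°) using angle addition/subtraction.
sin(17° + 81°) = sin 17° cos 81° + cos 17° sin 81° = 0.9903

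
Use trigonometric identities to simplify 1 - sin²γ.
1 - sin²γ = cos²γ (using Pythagorean identity)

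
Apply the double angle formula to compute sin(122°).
sin(122°) = 2 sin 61° cos 61° = 0.848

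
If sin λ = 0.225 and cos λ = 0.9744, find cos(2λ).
cos(2λ) = cos²λ - sin²λ = 0.8988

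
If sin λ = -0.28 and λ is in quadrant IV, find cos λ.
cos λ = 0.96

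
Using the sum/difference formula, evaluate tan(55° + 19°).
tan(55° + 19°) = (tan 55° + tan 19°)/(1 - tan 55° tan 19°) = 3.487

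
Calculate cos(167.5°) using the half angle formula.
cos(167.5°) = -√((1 + cos 335°)/2) = -0.9763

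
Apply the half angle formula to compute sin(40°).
sin(40°) = √((1 - cos 80°)/2) = 0.6428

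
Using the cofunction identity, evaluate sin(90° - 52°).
sin(90° - 52°) = cos(52°) = 0.6157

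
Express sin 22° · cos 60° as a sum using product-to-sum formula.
sin 22° cos 60° = (1/2)[sin(22°+60°) + sin(22°-60°)]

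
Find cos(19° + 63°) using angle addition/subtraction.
cos(19° + 63°) = cos 19° cos 63° - sin 19° sin 63° = 0.1392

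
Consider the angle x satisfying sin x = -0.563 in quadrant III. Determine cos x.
cos x = ±√(1 - sin²x) = -0.8265 (negative in QIII)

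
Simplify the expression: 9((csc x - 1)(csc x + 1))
9((csc x - 1)(csc x + 1)) = 9(cot²x) (using Diff. of squares)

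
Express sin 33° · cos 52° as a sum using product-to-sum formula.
sin 33° cos 52° = (1/2)[sin(33°+52°) + sin(33°-52°)]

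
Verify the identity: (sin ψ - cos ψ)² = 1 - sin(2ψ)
LHS = sin²ψ - 2 sin ψ cos ψ + cos²ψ = (sin²ψ + cos²ψ) - 2 sin ψ cos ψ = 1 - sin(2ψ) = RHS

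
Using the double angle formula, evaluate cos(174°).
cos(174°) = 2cos²87° - 1 = -0.9945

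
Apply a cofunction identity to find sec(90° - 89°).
sec(90° - 89°) = csc(89°) = 1.0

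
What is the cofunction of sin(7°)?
sin(7°) = cos(90° - 7°) = cos(83°)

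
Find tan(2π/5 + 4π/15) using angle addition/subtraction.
tan(2π/5 + 4π/15) = (tan 2π/5 + tan 4π/15)/(1 - tan 2π/5 tan 4π/15) = -√3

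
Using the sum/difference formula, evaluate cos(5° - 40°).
cos(5° - 40°) = cos 5° cos 40° + sin 5° sin 40° = 0.8192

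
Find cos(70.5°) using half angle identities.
cos(70.5°) = √((1 + cos 141°)/2) = 0.3338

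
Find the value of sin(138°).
sin(138°) = 0.6691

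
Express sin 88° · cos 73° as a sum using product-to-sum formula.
sin 88° cos 73° = (1/2)[sin(88°+73°) + sin(88°-73°)]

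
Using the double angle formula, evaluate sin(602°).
sin(602°) = 2 sin 301° cos 301° = -0.8829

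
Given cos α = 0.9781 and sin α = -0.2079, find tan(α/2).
tan(α/2) = sin α / (1 + cos α) = -0.1051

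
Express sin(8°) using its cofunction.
sin(8°) = cos(90° - 8°) = cos(82°)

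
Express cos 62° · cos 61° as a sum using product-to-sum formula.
cos 62° cos 61° = (1/2)[cos(62°-61°) + cos(62°+61°)]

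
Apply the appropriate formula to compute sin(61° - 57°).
sin(61° - 57°) = sin 61° cos 57° - cos 61° sin 57° = 0.06976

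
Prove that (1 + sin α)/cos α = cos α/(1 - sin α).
LHS = (1 + sin α)(1 - sin α) / (cos α(1 - sin α)) = (1 - sin²α) / (cos α(1 - sin α)) = cos²α / (cos α(1 - sin α)) = cos α/(1 - sin α) = RHS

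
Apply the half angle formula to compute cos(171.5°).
cos(171.5°) = -√((1 + cos 343°)/2) = -0.989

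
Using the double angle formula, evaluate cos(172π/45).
cos(172π/45) = cos²86π/45 - sin²86π/45 = 0.848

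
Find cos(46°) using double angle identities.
cos(46°) = 1 - 2sin²23° = 0.6947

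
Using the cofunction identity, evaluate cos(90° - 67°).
cos(90° - 67°) = sin(67°) = 0.9205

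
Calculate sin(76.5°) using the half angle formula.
sin(76.5°) = √((1 - cos 153°)/2) = 0.9724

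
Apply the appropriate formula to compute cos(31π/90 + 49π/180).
cos(31π/90 + 49π/180) = cos 31π/90 cos 49π/180 - sin 31π/90 sin 49π/180 = -0.3584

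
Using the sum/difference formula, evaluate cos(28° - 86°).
cos(28° - 86°) = cos 28° cos 86° + sin 28° sin 86° = 0.5299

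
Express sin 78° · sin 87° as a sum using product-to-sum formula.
sin 78° sin 87° = (1/2)[cos(78°-87°) - cos(78°+87°)]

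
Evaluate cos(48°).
cos(48°) = 0.6691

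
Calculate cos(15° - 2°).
cos(15° - 2°) = cos 15° cos 2° + sin 15° sin 2° = 0.9744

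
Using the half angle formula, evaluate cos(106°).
cos(106°) = -√((1 + cos 212°)/2) = -0.2756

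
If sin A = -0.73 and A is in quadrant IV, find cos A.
cos A = 0.6834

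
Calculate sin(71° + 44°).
sin(71° + 44°) = sin 71° cos 44° + cos 71° sin 44° = 0.9063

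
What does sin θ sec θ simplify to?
sin θ sec θ = tan θ (using Reciprocal + quotient)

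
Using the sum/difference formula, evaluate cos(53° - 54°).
cos(53° - 54°) = cos 53° cos 54° + sin 53° sin 54° = 0.9998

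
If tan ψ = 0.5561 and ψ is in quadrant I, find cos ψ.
cos ψ = 0.874 (using tan²ψ + 1 = sec²ψ)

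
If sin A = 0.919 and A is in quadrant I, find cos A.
cos A = 0.3943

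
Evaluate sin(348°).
sin(348°) = -0.2079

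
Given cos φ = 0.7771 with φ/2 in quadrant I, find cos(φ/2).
cos(φ/2) = ±√((1 + cos φ)/2); positive since φ/2 ∈ QI, so cos(φ/2) = 0.9426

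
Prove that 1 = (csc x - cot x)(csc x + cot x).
RHS = csc²x - cot²x = (1 + cot²x) - cot²x = 1 = LHS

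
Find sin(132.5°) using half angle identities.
sin(132.5°) = √((1 - cos 265°)/2) = 0.7373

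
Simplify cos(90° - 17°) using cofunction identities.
cos(90° - 17°) = sin(17°)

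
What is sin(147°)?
sin(147°) = 0.5446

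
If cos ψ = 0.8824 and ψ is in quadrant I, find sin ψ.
sin ψ = 0.4705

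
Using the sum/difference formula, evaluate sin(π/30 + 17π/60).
sin(π/30 + 17π/60) = sin π/30 cos 17π/60 + cos π/30 sin 17π/60 = 0.8387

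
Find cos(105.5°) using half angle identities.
cos(105.5°) = -√((1 + cos 211°)/2) = -0.2672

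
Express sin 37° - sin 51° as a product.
sin 37° - sin 51° = 2 cos(44°) sin(-7°)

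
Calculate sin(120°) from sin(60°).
sin(120°) = 2 sin 60° cos 60° = √3/2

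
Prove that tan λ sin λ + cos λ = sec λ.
LHS = sin²λ/cos λ + cos λ = (sin²λ + cos²λ)/cos λ = 1/cos λ = sec λ = RHS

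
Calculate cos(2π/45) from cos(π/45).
cos(2π/45) = cos²π/45 - sin²π/45 = 0.9903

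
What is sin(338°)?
sin(338°) = -0.3746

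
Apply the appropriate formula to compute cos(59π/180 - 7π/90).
cos(59π/180 - 7π/90) = cos 59π/180 cos 7π/90 + sin 59π/180 sin 7π/90 = √2/2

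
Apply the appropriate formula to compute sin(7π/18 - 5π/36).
sin(7π/18 - 5π/36) = sin 7π/18 cos 5π/36 - cos 7π/18 sin 5π/36 = √2/2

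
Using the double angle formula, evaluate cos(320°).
cos(320°) = 1 - 2sin²160° = 0.766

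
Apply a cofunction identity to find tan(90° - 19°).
tan(90° - 19°) = cot(19°) = 2.904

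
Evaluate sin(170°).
sin(170°) = 0.1736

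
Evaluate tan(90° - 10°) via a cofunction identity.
tan(90° - 10°) = cot(10°) = 5.671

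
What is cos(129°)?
cos(129°) = -0.6293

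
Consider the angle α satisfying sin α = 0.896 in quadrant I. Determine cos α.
cos α = √(1 - sin²α) = 0.4441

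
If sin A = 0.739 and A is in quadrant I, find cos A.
cos A = 0.6737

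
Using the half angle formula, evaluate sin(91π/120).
sin(91π/120) = √((1 - cos 91π/60)/2) = 0.6884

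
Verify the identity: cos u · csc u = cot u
LHS = cos u · (1/sin u) = cos u/sin u = cot u = RHS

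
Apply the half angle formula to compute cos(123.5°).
cos(123.5°) = -√((1 + cos 247°)/2) = -0.5519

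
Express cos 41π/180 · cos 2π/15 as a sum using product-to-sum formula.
cos 41π/180 cos 2π/15 = (1/2)[cos(41π/180-2π/15) + cos(41π/180+2π/15)]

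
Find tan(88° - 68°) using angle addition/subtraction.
tan(88° - 68°) = (tan 88° - tan 68°)/(1 + tan 88° tan 68°) = 0.364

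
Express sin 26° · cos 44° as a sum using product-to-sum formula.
sin 26° cos 44° = (1/2)[sin(26°+44°) + sin(26°-44°)]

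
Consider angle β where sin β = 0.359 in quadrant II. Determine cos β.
cos β = ±√(1 - sin²β) = -0.9333 (negative in QII)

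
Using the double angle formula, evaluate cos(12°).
cos(12°) = cos²6° - sin²6° = 0.9781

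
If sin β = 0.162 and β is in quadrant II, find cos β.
cos β = -0.9868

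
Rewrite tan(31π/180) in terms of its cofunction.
tan(31π/180) = cot(π/2 - 31π/180) = cot(59π/180)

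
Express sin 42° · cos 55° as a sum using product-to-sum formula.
sin 42° cos 55° = (1/2)[sin(42°+55°) + sin(42°-55°)]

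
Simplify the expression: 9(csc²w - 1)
9(csc²w - 1) = 9(cot²w) (using Pythagorean identity)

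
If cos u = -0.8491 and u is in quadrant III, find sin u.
sin u = -0.5282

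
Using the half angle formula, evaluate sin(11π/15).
sin(11π/15) = √((1 - cos 22π/15)/2) = 0.7431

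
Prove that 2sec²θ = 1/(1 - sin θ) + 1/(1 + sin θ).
RHS = [(1 + sin θ) + (1 - sin θ)] / [(1 - sin θ)(1 + sin θ)] = 2/(1 - sin²θ) = 2/cos²θ = 2sec²θ = LHS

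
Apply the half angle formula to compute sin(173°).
sin(173°) = √((1 - cos 346°)/2) = 0.1219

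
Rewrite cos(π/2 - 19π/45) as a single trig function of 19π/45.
cos(π/2 - 19π/45) = sin(19π/45)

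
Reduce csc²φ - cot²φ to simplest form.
csc²φ - cot²φ = 1 (using Pythagorean identity)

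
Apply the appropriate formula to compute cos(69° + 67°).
cos(69° + 67°) = cos 69° cos 67° - sin 69° sin 67° = -0.7193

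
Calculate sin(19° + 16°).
sin(19° + 16°) = sin 19° cos 16° + cos 19° sin 16° = 0.5736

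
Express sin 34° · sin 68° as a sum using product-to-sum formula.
sin 34° sin 68° = (1/2)[cos(34°-68°) - cos(34°+68°)]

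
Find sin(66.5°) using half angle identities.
sin(66.5°) = √((1 - cos 133°)/2) = 0.9171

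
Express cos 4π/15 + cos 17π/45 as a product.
cos 4π/15 + cos 17π/45 = 2 cos(29π/90) cos(-π/18)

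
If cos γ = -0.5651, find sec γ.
sec γ = 1/cos γ = -1.77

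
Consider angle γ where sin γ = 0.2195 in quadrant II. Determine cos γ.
cos γ = ±√(1 - sin²γ) = -0.9756 (negative in QII)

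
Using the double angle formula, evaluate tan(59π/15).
tan(59π/15) = 2 tan 59π/30 / (1 - tan²59π/30) = -0.2126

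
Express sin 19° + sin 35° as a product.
sin 19° + sin 35° = 2 sin(27°) cos(-8°)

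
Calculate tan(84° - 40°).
tan(84° - 40°) = (tan 84° - tan 40°)/(1 + tan 84° tan 40°) = 0.9657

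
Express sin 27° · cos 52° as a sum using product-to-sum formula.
sin 27° cos 52° = (1/2)[sin(27°+52°) + sin(27°-52°)]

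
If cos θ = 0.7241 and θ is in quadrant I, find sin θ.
sin θ = 0.6897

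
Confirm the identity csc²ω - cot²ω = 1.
LHS = 1/sin²ω - cos²ω/sin²ω = (1 - cos²ω)/sin²ω = sin²ω/sin²ω = 1 = RHS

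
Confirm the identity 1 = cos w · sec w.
RHS = cos w · (1/cos w) = 1 = LHS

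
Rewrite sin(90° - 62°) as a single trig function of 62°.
sin(90° - 62°) = cos(62°)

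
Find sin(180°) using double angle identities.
sin(180°) = 2 sin 90° cos 90° = 0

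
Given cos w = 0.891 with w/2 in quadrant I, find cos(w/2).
cos(w/2) = ±√((1 + cos w)/2); positive since w/2 ∈ QI, so cos(w/2) = 0.9724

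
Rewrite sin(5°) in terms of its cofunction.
sin(5°) = cos(90° - 5°) = cos(85°)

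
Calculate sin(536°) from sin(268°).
sin(536°) = 2 sin 268° cos 268° = 0.06976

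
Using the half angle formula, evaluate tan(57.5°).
tan(57.5°) = sin 115° / (1 + cos 115°) = 1.57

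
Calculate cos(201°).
cos(201°) = -0.9336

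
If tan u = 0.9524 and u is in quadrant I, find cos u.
cos u = 0.7241 (using tan²u + 1 = sec²u)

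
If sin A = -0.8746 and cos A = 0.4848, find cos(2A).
cos(2A) = cos²A - sin²A = -0.5299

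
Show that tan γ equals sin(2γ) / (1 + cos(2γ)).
RHS = 2 sin γ cos γ / (2cos²γ) = sin γ/cos γ = tan γ = LHS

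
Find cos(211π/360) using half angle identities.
cos(211π/360) = -√((1 + cos 211π/180)/2) = -0.2672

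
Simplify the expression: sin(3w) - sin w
sin(3w) - sin w = 2 cos(2w) sin w (using Sum-to-product)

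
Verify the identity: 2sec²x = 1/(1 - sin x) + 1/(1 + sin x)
RHS = [(1 + sin x) + (1 - sin x)] / [(1 - sin x)(1 + sin x)] = 2/(1 - sin²x) = 2/cos²x = 2sec²x = LHS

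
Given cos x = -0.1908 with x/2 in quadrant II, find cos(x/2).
cos(x/2) = ±√((1 + cos x)/2); negative since x/2 ∈ QII, so cos(x/2) = -0.6361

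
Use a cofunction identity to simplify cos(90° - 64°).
cos(90° - 64°) = sin(64°)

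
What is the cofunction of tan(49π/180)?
tan(49π/180) = cot(π/2 - 49π/180) = cot(41π/180)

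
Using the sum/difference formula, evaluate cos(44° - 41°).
cos(44° - 41°) = cos 44° cos 41° + sin 44° sin 41° = 0.9986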